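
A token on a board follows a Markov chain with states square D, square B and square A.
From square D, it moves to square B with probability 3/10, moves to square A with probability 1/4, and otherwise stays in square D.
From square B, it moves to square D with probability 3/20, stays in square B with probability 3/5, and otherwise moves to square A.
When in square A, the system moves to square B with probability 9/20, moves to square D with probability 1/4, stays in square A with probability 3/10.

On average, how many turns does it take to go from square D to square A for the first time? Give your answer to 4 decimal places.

Let t(s) be the expected number of turns to first reach square A from state s, with t(square A) = 0. Conditioning on the first turn:
t(square D) = 1 + 0.45·t(square D) + 0.3·t(square B)
t(square B) = 1 + 0.15·t(square D) + 0.6·t(square B)
Solving: t(square D) = 4.0000, t(square B) = 4.0000.
Expected turns from square D to square A: 4.0000.

4.0000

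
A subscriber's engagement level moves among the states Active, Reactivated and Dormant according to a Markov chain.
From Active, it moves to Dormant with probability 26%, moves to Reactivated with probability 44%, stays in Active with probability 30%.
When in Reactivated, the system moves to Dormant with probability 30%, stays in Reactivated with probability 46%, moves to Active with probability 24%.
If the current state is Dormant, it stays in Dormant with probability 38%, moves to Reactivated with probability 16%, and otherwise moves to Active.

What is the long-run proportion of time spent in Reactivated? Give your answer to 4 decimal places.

Let the stationary distribution be π with π = πP and π_1 + π_2 + π_3 = 1.
π_1 = 0.3·π_1 + 0.24·π_2 + 0.46·π_3
π_2 = 0.44·π_1 + 0.46·π_2 + 0.16·π_3
Solving with the normalization constraint gives π = (0.3283, 0.3599, 0.3118).
So the stationary probability of Reactivated is 0.3599.

0.3599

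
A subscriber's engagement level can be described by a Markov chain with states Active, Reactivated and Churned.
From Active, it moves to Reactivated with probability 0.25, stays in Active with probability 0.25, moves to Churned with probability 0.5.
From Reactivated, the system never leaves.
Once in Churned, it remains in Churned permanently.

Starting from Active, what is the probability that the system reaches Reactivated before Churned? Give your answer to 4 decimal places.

0.3333

Let h(s) be the probability of absorption at Reactivated starting from transient state s. Then h(Reactivated) = 1 and h(Churned) = 0. By first-step analysis:
h(Active) = 0.25·h(Active) + 0.25·1 + 0.5·0
Solving: h(Active) = 0.3333.
Starting from Active, the probability is 0.3333.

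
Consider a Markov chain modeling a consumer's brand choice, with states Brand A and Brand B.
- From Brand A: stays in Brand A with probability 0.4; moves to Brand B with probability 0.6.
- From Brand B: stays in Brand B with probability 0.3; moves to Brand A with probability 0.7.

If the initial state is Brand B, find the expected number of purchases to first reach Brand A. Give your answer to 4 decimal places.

1.4286

Let t(s) be the expected number of purchases to first reach Brand A from state s, with t(Brand A) = 0. Conditioning on the first purchase:
t(Brand B) = 1 + 0.3·t(Brand B)
Solving: t(Brand B) = 1.4286.
Expected purchases from Brand B to Brand A: 1.4286.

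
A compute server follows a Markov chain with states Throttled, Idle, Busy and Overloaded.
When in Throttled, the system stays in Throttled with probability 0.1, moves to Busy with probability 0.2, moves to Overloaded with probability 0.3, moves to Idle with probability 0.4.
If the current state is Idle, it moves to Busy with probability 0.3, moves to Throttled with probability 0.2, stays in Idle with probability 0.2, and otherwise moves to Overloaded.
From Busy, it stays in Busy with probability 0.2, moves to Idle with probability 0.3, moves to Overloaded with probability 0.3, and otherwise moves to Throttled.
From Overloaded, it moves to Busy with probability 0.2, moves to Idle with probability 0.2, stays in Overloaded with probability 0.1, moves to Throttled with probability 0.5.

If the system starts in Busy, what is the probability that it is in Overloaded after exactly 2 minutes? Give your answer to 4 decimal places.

Propagate the distribution vector 2 minutes from Busy.
After 0 minutes: (0.0000, 0.0000, 1.0000, 0.0000)
After 1 minute: (0.2000, 0.3000, 0.2000, 0.3000)
After 2 minutes: (0.2700, 0.2600, 0.2300, 0.2400)
P(in Overloaded after 2 minutes) = 0.2400

0.2400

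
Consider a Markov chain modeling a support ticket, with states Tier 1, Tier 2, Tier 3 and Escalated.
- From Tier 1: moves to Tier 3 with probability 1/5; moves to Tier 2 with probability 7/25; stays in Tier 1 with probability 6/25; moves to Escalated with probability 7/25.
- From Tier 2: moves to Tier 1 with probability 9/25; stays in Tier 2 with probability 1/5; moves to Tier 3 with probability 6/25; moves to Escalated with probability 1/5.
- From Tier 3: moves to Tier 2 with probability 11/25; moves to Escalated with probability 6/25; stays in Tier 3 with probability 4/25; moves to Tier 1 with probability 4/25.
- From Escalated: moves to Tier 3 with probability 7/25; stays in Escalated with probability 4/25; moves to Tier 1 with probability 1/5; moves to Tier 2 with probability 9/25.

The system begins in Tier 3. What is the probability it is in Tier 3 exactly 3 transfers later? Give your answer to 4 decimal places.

0.2191

Propagate the distribution vector 3 transfers from Tier 3.
After 0 transfers: (0.0000, 0.0000, 1.0000, 0.0000)
After 1 transfer: (0.1600, 0.4400, 0.1600, 0.2400)
After 2 transfers: (0.2704, 0.2896, 0.2304, 0.2096)
After 3 transfers: (0.2479, 0.3105, 0.2191, 0.2225)
P(in Tier 3 after 3 transfers) = 0.2191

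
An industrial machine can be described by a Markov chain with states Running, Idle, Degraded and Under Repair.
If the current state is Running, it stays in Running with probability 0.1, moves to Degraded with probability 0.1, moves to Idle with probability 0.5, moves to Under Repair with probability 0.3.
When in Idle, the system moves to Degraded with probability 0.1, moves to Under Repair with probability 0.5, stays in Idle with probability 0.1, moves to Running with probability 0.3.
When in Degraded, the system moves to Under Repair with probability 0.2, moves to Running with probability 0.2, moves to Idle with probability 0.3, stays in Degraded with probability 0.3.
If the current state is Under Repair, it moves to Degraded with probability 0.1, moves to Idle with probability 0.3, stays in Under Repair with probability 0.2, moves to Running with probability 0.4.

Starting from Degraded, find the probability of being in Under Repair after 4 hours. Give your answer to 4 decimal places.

Propagate the distribution vector 4 hours from Degraded.
After 0 hours: (0.0000, 0.0000, 1.0000, 0.0000)
After 1 hour: (0.2000, 0.3000, 0.3000, 0.2000)
After 2 hours: (0.2500, 0.2800, 0.1600, 0.3100)
After 3 hours: (0.2650, 0.2940, 0.1320, 0.3090)
After 4 hours: (0.2647, 0.2942, 0.1264, 0.3147)
P(in Under Repair after 4 hours) = 0.3147

0.3147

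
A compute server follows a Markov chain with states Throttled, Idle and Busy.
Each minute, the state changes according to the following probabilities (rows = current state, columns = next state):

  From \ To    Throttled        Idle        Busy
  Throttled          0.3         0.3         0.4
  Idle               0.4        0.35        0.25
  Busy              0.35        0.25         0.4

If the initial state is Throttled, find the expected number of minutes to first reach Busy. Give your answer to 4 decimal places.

Let t(s) be the expected number of minutes to first reach Busy from state s, with t(Busy) = 0. Conditioning on the first minute:
t(Throttled) = 1 + 0.3·t(Throttled) + 0.3·t(Idle)
t(Idle) = 1 + 0.4·t(Throttled) + 0.35·t(Idle)
Solving: t(Throttled) = 2.8358, t(Idle) = 3.2836.
Expected minutes from Throttled to Busy: 2.8358.

2.8358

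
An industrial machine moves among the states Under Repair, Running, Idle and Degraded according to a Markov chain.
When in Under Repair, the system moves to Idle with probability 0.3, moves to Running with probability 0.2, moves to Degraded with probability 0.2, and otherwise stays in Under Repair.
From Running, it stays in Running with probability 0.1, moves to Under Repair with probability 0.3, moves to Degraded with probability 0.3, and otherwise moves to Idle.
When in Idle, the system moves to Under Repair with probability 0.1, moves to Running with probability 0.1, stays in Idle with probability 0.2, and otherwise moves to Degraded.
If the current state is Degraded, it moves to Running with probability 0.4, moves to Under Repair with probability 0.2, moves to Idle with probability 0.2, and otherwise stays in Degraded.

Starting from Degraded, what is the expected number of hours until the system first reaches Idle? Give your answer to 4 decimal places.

Let t(s) be the expected number of hours to first reach Idle from state s, with t(Idle) = 0. Conditioning on the first hour:
t(Under Repair) = 1 + 0.3·t(Under Repair) + 0.2·t(Running) + 0.2·t(Degraded)
t(Running) = 1 + 0.3·t(Under Repair) + 0.1·t(Running) + 0.3·t(Degraded)
t(Degraded) = 1 + 0.2·t(Under Repair) + 0.4·t(Running) + 0.2·t(Degraded)
Solving: t(Under Repair) = 3.6000, t(Running) = 3.6333, t(Degraded) = 3.9667.
Expected hours from Degraded to Idle: 3.9667.

3.9667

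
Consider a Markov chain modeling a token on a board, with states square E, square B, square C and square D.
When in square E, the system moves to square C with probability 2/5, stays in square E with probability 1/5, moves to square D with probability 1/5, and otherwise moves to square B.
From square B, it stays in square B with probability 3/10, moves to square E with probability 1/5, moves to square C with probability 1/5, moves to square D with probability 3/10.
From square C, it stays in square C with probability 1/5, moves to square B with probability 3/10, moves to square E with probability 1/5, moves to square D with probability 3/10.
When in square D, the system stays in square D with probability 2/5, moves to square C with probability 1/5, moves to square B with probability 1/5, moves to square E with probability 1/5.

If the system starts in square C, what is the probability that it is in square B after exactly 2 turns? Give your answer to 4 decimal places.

0.2500

Propagate the distribution vector 2 turns from square C.
After 0 turns: (0.0000, 0.0000, 1.0000, 0.0000)
After 1 turn: (0.2000, 0.3000, 0.2000, 0.3000)
After 2 turns: (0.2000, 0.2500, 0.2400, 0.3100)
P(in square B after 2 turns) = 0.2500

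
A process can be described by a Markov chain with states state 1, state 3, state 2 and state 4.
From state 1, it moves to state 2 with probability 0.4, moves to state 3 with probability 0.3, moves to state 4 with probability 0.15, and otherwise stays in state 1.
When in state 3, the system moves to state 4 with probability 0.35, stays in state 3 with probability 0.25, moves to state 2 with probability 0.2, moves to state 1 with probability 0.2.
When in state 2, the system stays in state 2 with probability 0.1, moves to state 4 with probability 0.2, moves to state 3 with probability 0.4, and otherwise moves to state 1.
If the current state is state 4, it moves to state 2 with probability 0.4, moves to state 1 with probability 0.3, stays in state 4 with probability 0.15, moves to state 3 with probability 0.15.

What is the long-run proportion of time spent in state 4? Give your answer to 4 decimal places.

Let the stationary distribution be π with π = πP and π_1 + π_2 + π_3 + π_4 = 1.
π_1 = 0.15·π_1 + 0.2·π_2 + 0.3·π_3 + 0.3·π_4
π_2 = 0.3·π_1 + 0.25·π_2 + 0.4·π_3 + 0.15·π_4
π_3 = 0.4·π_1 + 0.2·π_2 + 0.1·π_3 + 0.4·π_4
Solving with the normalization constraint gives π = (0.2366, 0.2796, 0.2647, 0.2192).
So the stationary probability of state 4 is 0.2192.

0.2192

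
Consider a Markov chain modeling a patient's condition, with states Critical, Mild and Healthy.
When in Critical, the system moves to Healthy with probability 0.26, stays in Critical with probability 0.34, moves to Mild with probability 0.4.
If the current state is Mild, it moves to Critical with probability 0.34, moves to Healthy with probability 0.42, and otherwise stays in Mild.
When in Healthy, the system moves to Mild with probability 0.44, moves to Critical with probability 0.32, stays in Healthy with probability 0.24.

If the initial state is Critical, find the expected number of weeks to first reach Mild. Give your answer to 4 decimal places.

Let t(s) be the expected number of weeks to first reach Mild from state s, with t(Mild) = 0. Conditioning on the first week:
t(Critical) = 1 + 0.34·t(Critical) + 0.26·t(Healthy)
t(Healthy) = 1 + 0.32·t(Critical) + 0.24·t(Healthy)
Solving: t(Critical) = 2.4379, t(Healthy) = 2.3423.
Expected weeks from Critical to Mild: 2.4379.

2.4379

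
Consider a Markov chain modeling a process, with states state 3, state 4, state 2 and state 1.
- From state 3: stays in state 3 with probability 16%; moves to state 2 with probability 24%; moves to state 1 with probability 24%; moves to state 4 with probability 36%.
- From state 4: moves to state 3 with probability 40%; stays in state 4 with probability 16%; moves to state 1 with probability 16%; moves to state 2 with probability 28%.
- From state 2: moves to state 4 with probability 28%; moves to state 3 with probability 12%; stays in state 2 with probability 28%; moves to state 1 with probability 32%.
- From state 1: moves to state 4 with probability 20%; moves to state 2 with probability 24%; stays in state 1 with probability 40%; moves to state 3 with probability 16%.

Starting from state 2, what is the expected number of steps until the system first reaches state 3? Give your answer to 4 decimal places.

Let t(s) be the expected number of steps to first reach state 3 from state s, with t(state 3) = 0. Conditioning on the first step:
t(state 4) = 1 + 0.16·t(state 4) + 0.28·t(state 2) + 0.16·t(state 1)
t(state 2) = 1 + 0.28·t(state 4) + 0.28·t(state 2) + 0.32·t(state 1)
t(state 1) = 1 + 0.2·t(state 4) + 0.24·t(state 2) + 0.4·t(state 1)
Solving: t(state 4) = 3.8394, t(state 2) = 5.0978, t(state 1) = 4.9856.
Expected steps from state 2 to state 3: 5.0978.

5.0978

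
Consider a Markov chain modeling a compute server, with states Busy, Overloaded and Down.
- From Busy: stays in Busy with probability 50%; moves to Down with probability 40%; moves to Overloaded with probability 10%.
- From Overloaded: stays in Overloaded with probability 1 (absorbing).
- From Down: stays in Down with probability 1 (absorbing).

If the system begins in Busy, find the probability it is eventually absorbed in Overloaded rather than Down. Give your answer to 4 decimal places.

Let h(s) be the probability of absorption at Overloaded starting from transient state s. Then h(Overloaded) = 1 and h(Down) = 0. By first-step analysis:
h(Busy) = 0.5·h(Busy) + 0.1·1 + 0.4·0
Solving: h(Busy) = 0.2000.
Starting from Busy, the probability is 0.2000.

0.2000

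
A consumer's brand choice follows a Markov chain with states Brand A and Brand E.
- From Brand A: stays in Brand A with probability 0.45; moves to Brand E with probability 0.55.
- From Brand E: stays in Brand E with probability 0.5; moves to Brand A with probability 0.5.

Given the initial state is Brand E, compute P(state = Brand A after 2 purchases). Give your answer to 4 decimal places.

Sum over the intermediate state after 1 purchase:
P = P(Brand E→Brand A)·P(Brand A→Brand A) + P(Brand E→Brand E)·P(Brand E→Brand A)
  = 0.5×0.45 + 0.5×0.5
  = 0.2250 + 0.2500 = 0.4750

0.4750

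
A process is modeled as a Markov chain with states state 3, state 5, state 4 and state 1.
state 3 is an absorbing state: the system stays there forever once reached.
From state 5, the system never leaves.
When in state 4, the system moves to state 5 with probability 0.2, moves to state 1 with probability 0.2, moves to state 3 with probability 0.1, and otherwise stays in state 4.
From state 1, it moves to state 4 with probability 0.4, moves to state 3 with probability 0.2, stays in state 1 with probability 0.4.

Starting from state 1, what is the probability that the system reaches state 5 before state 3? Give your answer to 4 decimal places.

0.3636

Let h(s) be the probability of absorption at state 5 starting from transient state s. Then h(state 5) = 1 and h(state 3) = 0. By first-step analysis:
h(state 4) = 0.1·0 + 0.2·1 + 0.5·h(state 4) + 0.2·h(state 1)
h(state 1) = 0.2·0 + 0.4·h(state 4) + 0.4·h(state 1)
Solving: h(state 4) = 0.5455, h(state 1) = 0.3636.
Starting from state 1, the probability is 0.3636.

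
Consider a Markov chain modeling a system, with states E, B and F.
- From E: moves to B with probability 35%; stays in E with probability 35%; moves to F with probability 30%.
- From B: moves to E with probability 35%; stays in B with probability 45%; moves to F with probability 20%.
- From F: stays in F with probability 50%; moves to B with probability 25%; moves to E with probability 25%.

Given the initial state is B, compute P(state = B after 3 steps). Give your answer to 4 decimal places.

Propagate the distribution vector 3 steps from B.
After 0 steps: (0.0000, 1.0000, 0.0000)
After 1 step: (0.3500, 0.4500, 0.2000)
After 2 steps: (0.3300, 0.3750, 0.2950)
After 3 steps: (0.3205, 0.3580, 0.3215)
P(in B after 3 steps) = 0.3580

0.3580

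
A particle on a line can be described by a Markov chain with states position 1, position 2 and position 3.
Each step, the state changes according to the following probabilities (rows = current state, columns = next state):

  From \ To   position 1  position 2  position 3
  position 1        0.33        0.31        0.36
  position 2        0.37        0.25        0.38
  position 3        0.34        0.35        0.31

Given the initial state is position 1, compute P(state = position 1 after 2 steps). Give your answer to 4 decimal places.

0.3460

Sum over the intermediate state after 1 step:
P = P(position 1→position 1)·P(position 1→position 1) + P(position 1→position 2)·P(position 2→position 1) + P(position 1→position 3)·P(position 3→position 1)
  = 0.33×0.33 + 0.31×0.37 + 0.36×0.34
  = 0.1089 + 0.1147 + 0.1224 = 0.3460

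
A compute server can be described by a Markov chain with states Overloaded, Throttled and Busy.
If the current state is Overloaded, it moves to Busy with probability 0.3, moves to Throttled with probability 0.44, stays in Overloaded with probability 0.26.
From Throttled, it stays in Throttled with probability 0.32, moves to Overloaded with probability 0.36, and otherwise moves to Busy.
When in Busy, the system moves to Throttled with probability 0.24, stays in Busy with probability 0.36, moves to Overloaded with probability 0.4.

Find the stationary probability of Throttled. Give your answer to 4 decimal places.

0.3346

Let the stationary distribution be π with π = πP and π_1 + π_2 + π_3 = 1.
π_1 = 0.26·π_1 + 0.36·π_2 + 0.4·π_3
π_2 = 0.44·π_1 + 0.32·π_2 + 0.24·π_3
Solving with the normalization constraint gives π = (0.3391, 0.3346, 0.3263).
So the stationary probability of Throttled is 0.3346.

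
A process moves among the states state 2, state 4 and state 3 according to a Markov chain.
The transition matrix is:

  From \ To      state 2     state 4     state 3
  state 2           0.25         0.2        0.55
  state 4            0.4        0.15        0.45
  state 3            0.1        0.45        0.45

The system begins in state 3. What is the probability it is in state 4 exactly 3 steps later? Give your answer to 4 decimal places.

0.3005

Propagate the distribution vector 3 steps from state 3.
After 0 steps: (0.0000, 0.0000, 1.0000)
After 1 step: (0.1000, 0.4500, 0.4500)
After 2 steps: (0.2500, 0.2900, 0.4600)
After 3 steps: (0.2245, 0.3005, 0.4750)
P(in state 4 after 3 steps) = 0.3005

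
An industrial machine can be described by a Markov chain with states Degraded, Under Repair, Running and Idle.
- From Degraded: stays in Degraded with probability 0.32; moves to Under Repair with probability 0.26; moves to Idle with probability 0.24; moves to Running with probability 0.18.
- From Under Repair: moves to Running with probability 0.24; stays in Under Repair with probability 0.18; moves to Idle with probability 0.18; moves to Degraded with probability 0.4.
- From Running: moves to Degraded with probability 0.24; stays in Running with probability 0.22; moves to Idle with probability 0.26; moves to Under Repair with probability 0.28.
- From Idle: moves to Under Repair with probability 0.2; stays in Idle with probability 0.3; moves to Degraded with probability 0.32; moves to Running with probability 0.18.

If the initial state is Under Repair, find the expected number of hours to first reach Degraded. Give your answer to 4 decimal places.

Let t(s) be the expected number of hours to first reach Degraded from state s, with t(Degraded) = 0. Conditioning on the first hour:
t(Under Repair) = 1 + 0.18·t(Under Repair) + 0.24·t(Running) + 0.18·t(Idle)
t(Running) = 1 + 0.28·t(Under Repair) + 0.22·t(Running) + 0.26·t(Idle)
t(Idle) = 1 + 0.2·t(Under Repair) + 0.18·t(Running) + 0.3·t(Idle)
Solving: t(Under Repair) = 2.8861, t(Running) = 3.3569, t(Idle) = 3.1164.
Expected hours from Under Repair to Degraded: 2.8861.

2.8861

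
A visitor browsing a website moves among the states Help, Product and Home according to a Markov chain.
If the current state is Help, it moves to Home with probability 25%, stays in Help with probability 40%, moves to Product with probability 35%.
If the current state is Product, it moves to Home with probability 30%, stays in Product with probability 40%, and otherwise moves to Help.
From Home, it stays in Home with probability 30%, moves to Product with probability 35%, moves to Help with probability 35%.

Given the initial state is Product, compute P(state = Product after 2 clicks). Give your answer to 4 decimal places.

Sum over the intermediate state after 1 click:
P = P(Product→Help)·P(Help→Product) + P(Product→Product)·P(Product→Product) + P(Product→Home)·P(Home→Product)
  = 0.3×0.35 + 0.4×0.4 + 0.3×0.35
  = 0.1050 + 0.1600 + 0.1050 = 0.3700

0.3700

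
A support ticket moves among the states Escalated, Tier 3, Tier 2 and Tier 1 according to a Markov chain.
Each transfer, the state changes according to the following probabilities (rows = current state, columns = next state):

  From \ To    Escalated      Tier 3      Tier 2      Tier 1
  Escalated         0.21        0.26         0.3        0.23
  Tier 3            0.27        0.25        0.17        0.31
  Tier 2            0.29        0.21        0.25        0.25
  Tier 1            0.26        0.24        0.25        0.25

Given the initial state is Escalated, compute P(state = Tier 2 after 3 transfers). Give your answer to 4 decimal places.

Propagate the distribution vector 3 transfers from Escalated.
After 0 transfers: (1.0000, 0.0000, 0.0000, 0.0000)
After 1 transfer: (0.2100, 0.2600, 0.3000, 0.2300)
After 2 transfers: (0.2611, 0.2378, 0.2397, 0.2614)
After 3 transfers: (0.2565, 0.2404, 0.2440, 0.2590)
P(in Tier 2 after 3 transfers) = 0.2440

0.2440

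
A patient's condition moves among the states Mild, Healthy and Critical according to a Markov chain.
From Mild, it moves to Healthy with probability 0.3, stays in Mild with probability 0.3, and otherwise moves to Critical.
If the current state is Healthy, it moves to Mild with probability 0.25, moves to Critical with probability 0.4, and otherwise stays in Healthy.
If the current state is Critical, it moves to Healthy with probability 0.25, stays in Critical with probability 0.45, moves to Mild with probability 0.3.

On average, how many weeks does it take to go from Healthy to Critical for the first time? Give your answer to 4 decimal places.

2.5000

Let t(s) be the expected number of weeks to first reach Critical from state s, with t(Critical) = 0. Conditioning on the first week:
t(Mild) = 1 + 0.3·t(Mild) + 0.3·t(Healthy)
t(Healthy) = 1 + 0.25·t(Mild) + 0.35·t(Healthy)
Solving: t(Mild) = 2.5000, t(Healthy) = 2.5000.
Expected weeks from Healthy to Critical: 2.5000.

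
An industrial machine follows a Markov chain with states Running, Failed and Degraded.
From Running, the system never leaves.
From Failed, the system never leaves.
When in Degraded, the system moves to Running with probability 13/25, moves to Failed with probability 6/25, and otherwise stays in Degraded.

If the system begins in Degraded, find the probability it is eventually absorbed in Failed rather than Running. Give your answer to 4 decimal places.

0.3158

Let h(s) be the probability of absorption at Failed starting from transient state s. Then h(Failed) = 1 and h(Running) = 0. By first-step analysis:
h(Degraded) = 0.52·0 + 0.24·1 + 0.24·h(Degraded)
Solving: h(Degraded) = 0.3158.
Starting from Degraded, the probability is 0.3158.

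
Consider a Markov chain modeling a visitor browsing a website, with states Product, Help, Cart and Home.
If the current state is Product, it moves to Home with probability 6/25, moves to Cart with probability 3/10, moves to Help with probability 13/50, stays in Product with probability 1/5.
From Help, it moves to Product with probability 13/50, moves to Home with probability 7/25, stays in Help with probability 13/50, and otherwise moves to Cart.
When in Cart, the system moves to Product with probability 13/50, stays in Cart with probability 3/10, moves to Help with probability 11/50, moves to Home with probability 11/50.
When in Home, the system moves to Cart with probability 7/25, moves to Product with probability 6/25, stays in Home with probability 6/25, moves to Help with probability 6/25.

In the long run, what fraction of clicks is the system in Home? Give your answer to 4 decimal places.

0.2444

Let the stationary distribution be π with π = πP and π_1 + π_2 + π_3 + π_4 = 1.
π_1 = 0.2·π_1 + 0.26·π_2 + 0.26·π_3 + 0.24·π_4
π_2 = 0.26·π_1 + 0.26·π_2 + 0.22·π_3 + 0.24·π_4
π_3 = 0.3·π_1 + 0.2·π_2 + 0.3·π_3 + 0.28·π_4
Solving with the normalization constraint gives π = (0.2407, 0.2443, 0.2707, 0.2444).
So the stationary probability of Home is 0.2444.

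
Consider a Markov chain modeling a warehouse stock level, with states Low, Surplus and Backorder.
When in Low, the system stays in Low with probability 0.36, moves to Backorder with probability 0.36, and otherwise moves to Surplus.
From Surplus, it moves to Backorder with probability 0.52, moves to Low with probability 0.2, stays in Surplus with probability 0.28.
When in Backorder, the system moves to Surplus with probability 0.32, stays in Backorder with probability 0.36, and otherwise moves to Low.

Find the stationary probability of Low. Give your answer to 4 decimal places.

Let the stationary distribution be π with π = πP and π_1 + π_2 + π_3 = 1.
π_1 = 0.36·π_1 + 0.2·π_2 + 0.32·π_3
π_2 = 0.28·π_1 + 0.28·π_2 + 0.32·π_3
Solving with the normalization constraint gives π = (0.2963, 0.2963, 0.4074).
So the stationary probability of Low is 0.2963.

0.2963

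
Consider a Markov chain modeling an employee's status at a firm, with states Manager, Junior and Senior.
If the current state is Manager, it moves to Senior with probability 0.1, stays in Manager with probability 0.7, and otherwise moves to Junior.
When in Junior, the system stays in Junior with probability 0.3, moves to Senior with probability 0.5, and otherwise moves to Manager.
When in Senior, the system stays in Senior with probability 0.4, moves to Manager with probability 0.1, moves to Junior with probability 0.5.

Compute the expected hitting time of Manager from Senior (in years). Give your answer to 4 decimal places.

7.0588

Let t(s) be the expected number of years to first reach Manager from state s, with t(Manager) = 0. Conditioning on the first year:
t(Junior) = 1 + 0.3·t(Junior) + 0.5·t(Senior)
t(Senior) = 1 + 0.5·t(Junior) + 0.4·t(Senior)
Solving: t(Junior) = 6.4706, t(Senior) = 7.0588.
Expected years from Senior to Manager: 7.0588.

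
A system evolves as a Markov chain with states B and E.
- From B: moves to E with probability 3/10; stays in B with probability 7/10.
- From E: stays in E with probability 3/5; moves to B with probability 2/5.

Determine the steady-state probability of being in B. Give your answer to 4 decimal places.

0.5714

Let the stationary distribution be π with π = πP and π_1 + π_2 = 1.
π_1 = 0.7·π_1 + 0.4·π_2
Solving with the normalization constraint gives π = (0.5714, 0.4286).
So the stationary probability of B is 0.5714.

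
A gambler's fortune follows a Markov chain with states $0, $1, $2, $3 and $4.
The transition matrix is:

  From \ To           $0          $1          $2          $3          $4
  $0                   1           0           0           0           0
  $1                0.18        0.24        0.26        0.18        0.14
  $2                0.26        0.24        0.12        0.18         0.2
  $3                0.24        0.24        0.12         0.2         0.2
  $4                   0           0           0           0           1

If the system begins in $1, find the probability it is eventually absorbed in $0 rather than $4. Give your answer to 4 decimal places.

0.5595

Let h(s) be the probability of absorption at $0 starting from transient state s. Then h($0) = 1 and h($4) = 0. By first-step analysis:
h($1) = 0.18·1 + 0.24·h($1) + 0.26·h($2) + 0.18·h($3) + 0.14·0
h($2) = 0.26·1 + 0.24·h($1) + 0.12·h($2) + 0.18·h($3) + 0.2·0
h($3) = 0.24·1 + 0.24·h($1) + 0.12·h($2) + 0.2·h($3) + 0.2·0
Solving: h($1) = 0.5595, h($2) = 0.5609, h($3) = 0.5520.
Starting from $1, the probability is 0.5595.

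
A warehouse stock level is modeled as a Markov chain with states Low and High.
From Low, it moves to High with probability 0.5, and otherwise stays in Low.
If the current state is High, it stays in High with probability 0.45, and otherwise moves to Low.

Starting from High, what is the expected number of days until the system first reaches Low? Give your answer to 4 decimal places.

Let t(s) be the expected number of days to first reach Low from state s, with t(Low) = 0. Conditioning on the first day:
t(High) = 1 + 0.45·t(High)
Solving: t(High) = 1.8182.
Expected days from High to Low: 1.8182.

1.8182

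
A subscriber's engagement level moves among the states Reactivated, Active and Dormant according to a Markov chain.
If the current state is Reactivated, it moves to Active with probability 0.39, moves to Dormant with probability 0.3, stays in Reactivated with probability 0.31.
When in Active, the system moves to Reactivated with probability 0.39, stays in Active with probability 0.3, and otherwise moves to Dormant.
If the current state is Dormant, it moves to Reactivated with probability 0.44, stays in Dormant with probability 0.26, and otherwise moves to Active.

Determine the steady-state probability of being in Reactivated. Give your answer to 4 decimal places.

0.3746

Let the stationary distribution be π with π = πP and π_1 + π_2 + π_3 = 1.
π_1 = 0.31·π_1 + 0.39·π_2 + 0.44·π_3
π_2 = 0.39·π_1 + 0.3·π_2 + 0.3·π_3
Solving with the normalization constraint gives π = (0.3746, 0.3337, 0.2917).
So the stationary probability of Reactivated is 0.3746.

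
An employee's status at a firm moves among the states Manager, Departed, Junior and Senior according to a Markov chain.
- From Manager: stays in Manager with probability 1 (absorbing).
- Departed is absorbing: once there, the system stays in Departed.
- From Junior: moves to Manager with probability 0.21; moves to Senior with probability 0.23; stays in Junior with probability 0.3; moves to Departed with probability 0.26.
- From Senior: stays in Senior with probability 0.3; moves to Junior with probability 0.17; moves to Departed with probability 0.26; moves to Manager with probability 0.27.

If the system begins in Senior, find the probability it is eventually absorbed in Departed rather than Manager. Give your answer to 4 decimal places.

Let h(s) be the probability of absorption at Departed starting from transient state s. Then h(Departed) = 1 and h(Manager) = 0. By first-step analysis:
h(Junior) = 0.21·0 + 0.26·1 + 0.3·h(Junior) + 0.23·h(Senior)
h(Senior) = 0.27·0 + 0.26·1 + 0.17·h(Junior) + 0.3·h(Senior)
Solving: h(Junior) = 0.5363, h(Senior) = 0.5017.
Starting from Senior, the probability is 0.5017.

0.5017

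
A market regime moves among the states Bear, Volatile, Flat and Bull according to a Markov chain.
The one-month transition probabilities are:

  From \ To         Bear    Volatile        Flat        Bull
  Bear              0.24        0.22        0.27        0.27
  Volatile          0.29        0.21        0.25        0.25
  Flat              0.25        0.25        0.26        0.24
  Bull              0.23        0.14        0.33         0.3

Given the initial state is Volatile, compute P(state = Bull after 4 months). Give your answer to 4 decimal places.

Propagate the distribution vector 4 months from Volatile.
After 0 months: (0.0000, 1.0000, 0.0000, 0.0000)
After 1 month: (0.2900, 0.2100, 0.2500, 0.2500)
After 2 months: (0.2505, 0.2054, 0.2783, 0.2658)
After 3 months: (0.2504, 0.2050, 0.2791, 0.2655)
After 4 months: (0.2504, 0.2051, 0.2790, 0.2655)
P(in Bull after 4 months) = 0.2655

0.2655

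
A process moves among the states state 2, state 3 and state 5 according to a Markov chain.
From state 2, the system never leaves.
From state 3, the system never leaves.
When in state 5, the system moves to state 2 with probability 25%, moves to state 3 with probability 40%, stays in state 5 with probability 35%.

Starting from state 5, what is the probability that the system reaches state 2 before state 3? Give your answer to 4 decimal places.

Let h(s) be the probability of absorption at state 2 starting from transient state s. Then h(state 2) = 1 and h(state 3) = 0. By first-step analysis:
h(state 5) = 0.25·1 + 0.4·0 + 0.35·h(state 5)
Solving: h(state 5) = 0.3846.
Starting from state 5, the probability is 0.3846.

0.3846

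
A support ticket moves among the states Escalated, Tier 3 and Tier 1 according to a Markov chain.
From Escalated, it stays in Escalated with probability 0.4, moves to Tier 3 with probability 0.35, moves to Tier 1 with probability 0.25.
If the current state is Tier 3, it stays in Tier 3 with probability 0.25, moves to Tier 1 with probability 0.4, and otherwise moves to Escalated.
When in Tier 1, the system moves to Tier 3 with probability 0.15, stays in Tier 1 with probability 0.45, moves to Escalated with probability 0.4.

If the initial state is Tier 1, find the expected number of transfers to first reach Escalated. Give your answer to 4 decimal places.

Let t(s) be the expected number of transfers to first reach Escalated from state s, with t(Escalated) = 0. Conditioning on the first transfer:
t(Tier 3) = 1 + 0.25·t(Tier 3) + 0.4·t(Tier 1)
t(Tier 1) = 1 + 0.15·t(Tier 3) + 0.45·t(Tier 1)
Solving: t(Tier 3) = 2.6950, t(Tier 1) = 2.5532.
Expected transfers from Tier 1 to Escalated: 2.5532.

2.5532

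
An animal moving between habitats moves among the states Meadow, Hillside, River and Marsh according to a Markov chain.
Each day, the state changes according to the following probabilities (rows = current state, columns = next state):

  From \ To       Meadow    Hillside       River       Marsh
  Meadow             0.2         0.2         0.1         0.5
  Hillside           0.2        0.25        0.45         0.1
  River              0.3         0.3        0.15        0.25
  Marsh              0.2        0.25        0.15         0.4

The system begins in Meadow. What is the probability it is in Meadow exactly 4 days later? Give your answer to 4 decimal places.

0.2213

Propagate the distribution vector 4 days from Meadow.
After 0 days: (1.0000, 0.0000, 0.0000, 0.0000)
After 1 day: (0.2000, 0.2000, 0.1000, 0.5000)
After 2 days: (0.2100, 0.2450, 0.2000, 0.3450)
After 3 days: (0.2200, 0.2495, 0.2130, 0.3175)
After 4 days: (0.2213, 0.2497, 0.2139, 0.3152)
P(in Meadow after 4 days) = 0.2213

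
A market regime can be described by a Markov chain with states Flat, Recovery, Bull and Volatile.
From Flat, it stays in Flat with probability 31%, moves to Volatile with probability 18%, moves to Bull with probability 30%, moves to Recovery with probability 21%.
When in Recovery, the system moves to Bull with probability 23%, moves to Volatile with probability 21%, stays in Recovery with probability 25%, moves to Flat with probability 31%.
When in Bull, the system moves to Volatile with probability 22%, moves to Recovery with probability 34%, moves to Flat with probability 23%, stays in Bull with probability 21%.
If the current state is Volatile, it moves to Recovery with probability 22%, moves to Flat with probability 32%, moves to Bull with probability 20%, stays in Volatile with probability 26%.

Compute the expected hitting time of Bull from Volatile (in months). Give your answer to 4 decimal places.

Let t(s) be the expected number of months to first reach Bull from state s, with t(Bull) = 0. Conditioning on the first month:
t(Flat) = 1 + 0.31·t(Flat) + 0.21·t(Recovery) + 0.18·t(Volatile)
t(Recovery) = 1 + 0.31·t(Flat) + 0.25·t(Recovery) + 0.21·t(Volatile)
t(Volatile) = 1 + 0.32·t(Flat) + 0.22·t(Recovery) + 0.26·t(Volatile)
Solving: t(Flat) = 3.7842, t(Recovery) = 4.0731, t(Volatile) = 4.1987.
Expected months from Volatile to Bull: 4.1987.

4.1987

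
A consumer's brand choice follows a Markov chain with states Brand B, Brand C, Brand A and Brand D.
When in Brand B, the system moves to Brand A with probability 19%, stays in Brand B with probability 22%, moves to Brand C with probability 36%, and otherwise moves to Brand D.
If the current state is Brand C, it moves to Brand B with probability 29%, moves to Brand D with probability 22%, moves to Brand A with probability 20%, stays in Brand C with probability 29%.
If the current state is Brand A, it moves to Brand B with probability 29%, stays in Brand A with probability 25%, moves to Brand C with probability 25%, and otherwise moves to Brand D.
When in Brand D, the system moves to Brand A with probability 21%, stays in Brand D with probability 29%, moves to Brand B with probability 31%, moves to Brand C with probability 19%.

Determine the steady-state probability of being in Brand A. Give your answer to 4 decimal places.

Let the stationary distribution be π with π = πP and π_1 + π_2 + π_3 + π_4 = 1.
π_1 = 0.22·π_1 + 0.29·π_2 + 0.29·π_3 + 0.31·π_4
π_2 = 0.36·π_1 + 0.29·π_2 + 0.25·π_3 + 0.19·π_4
π_3 = 0.19·π_1 + 0.2·π_2 + 0.25·π_3 + 0.21·π_4
Solving with the normalization constraint gives π = (0.2755, 0.2772, 0.2101, 0.2373).
So the stationary probability of Brand A is 0.2101.

0.2101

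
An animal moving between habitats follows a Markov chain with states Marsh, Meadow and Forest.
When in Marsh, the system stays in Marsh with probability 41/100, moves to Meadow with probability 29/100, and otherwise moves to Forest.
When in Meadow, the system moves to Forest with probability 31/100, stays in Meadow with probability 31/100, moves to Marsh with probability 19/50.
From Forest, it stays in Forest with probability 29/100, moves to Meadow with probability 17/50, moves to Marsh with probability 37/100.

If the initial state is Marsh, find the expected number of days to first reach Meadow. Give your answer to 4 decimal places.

Let t(s) be the expected number of days to first reach Meadow from state s, with t(Meadow) = 0. Conditioning on the first day:
t(Marsh) = 1 + 0.41·t(Marsh) + 0.3·t(Forest)
t(Forest) = 1 + 0.37·t(Marsh) + 0.29·t(Forest)
Solving: t(Marsh) = 3.2803, t(Forest) = 3.1179.
Expected days from Marsh to Meadow: 3.2803.

3.2803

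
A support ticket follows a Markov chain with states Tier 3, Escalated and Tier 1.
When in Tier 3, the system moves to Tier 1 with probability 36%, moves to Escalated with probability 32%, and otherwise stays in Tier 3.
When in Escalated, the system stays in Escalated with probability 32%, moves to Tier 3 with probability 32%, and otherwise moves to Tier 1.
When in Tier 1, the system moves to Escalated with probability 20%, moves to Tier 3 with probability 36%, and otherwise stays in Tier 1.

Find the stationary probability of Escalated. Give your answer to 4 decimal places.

0.2730

Let the stationary distribution be π with π = πP and π_1 + π_2 + π_3 = 1.
π_1 = 0.32·π_1 + 0.32·π_2 + 0.36·π_3
π_2 = 0.32·π_1 + 0.32·π_2 + 0.2·π_3
Solving with the normalization constraint gives π = (0.3357, 0.2730, 0.3913).
So the stationary probability of Escalated is 0.2730.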